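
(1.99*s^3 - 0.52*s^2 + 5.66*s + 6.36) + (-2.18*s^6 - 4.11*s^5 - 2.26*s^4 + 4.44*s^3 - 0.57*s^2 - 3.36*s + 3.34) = -2.18*s^6 - 4.11*s^5 - 2.26*s^4 + 6.43*s^3 - 1.09*s^2 + 2.3*s + 9.7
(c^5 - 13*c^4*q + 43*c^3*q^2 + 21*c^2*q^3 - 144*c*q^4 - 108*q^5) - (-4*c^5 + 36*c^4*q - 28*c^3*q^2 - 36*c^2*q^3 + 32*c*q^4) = 5*c^5 - 49*c^4*q + 71*c^3*q^2 + 57*c^2*q^3 - 176*c*q^4 - 108*q^5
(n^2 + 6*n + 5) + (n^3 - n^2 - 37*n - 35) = n^3 - 31*n - 30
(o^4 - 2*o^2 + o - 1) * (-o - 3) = -o^5 - 3*o^4 + 2*o^3 + 5*o^2 - 2*o + 3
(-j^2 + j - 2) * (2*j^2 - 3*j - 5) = -2*j^4 + 5*j^3 - 2*j^2 + j + 10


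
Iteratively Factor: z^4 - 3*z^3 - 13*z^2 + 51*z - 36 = (z - 3)*(z^3 - 13*z + 12) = (z - 3)*(z + 4)*(z^2 - 4*z + 3) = (z - 3)*(z - 1)*(z + 4)*(z - 3)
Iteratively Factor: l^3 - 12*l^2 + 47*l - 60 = (l - 3)*(l^2 - 9*l + 20) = (l - 5)*(l - 3)*(l - 4)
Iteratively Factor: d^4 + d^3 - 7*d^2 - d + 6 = (d + 3)*(d^3 - 2*d^2 - d + 2) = (d + 1)*(d + 3)*(d^2 - 3*d + 2) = (d - 1)*(d + 1)*(d + 3)*(d - 2)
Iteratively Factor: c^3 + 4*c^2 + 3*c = (c + 3)*(c^2 + c) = (c + 1)*(c + 3)*(c)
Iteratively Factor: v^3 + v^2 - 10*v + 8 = (v - 2)*(v^2 + 3*v - 4) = (v - 2)*(v + 4)*(v - 1)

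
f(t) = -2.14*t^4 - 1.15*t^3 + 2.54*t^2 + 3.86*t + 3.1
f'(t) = -8.56*t^3 - 3.45*t^2 + 5.08*t + 3.86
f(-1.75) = -9.78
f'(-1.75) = 30.28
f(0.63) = 5.92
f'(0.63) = 3.55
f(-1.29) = -1.11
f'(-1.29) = 9.94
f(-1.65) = -7.05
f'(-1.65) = 24.54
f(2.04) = -25.28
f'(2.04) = -72.81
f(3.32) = -258.17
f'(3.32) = -330.55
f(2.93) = -150.43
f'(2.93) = -226.19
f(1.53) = -0.89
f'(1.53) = -27.10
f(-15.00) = -103939.55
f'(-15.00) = 28041.41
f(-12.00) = -42065.30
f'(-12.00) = 14237.78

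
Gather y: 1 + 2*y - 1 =2*y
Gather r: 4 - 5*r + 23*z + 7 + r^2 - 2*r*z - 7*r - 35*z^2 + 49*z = r^2 + r*(-2*z - 12) - 35*z^2 + 72*z + 11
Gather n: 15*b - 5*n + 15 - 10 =15*b - 5*n + 5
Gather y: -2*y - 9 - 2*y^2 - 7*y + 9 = -2*y^2 - 9*y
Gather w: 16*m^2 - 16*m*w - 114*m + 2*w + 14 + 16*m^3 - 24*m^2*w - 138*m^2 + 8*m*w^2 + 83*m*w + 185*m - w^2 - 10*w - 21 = 16*m^3 - 122*m^2 + 71*m + w^2*(8*m - 1) + w*(-24*m^2 + 67*m - 8) - 7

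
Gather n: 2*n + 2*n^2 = 2*n^2 + 2*n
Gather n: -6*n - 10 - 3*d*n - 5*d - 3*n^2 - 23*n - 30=-5*d - 3*n^2 + n*(-3*d - 29) - 40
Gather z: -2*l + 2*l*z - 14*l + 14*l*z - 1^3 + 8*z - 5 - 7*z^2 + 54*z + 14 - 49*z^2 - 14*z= -16*l - 56*z^2 + z*(16*l + 48) + 8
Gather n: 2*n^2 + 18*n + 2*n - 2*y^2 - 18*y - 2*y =2*n^2 + 20*n - 2*y^2 - 20*y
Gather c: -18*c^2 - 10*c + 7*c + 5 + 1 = -18*c^2 - 3*c + 6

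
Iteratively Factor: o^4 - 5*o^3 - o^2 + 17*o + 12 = (o - 4)*(o^3 - o^2 - 5*o - 3) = (o - 4)*(o + 1)*(o^2 - 2*o - 3) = (o - 4)*(o + 1)^2*(o - 3)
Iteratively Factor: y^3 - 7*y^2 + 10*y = (y - 2)*(y^2 - 5*y) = y*(y - 2)*(y - 5)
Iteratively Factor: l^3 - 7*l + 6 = (l - 2)*(l^2 + 2*l - 3) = (l - 2)*(l + 3)*(l - 1)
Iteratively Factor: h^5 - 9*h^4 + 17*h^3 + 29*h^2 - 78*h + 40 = (h + 2)*(h^4 - 11*h^3 + 39*h^2 - 49*h + 20) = (h - 5)*(h + 2)*(h^3 - 6*h^2 + 9*h - 4) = (h - 5)*(h - 1)*(h + 2)*(h^2 - 5*h + 4) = (h - 5)*(h - 4)*(h - 1)*(h + 2)*(h - 1)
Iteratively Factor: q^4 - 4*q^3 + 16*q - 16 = (q - 2)*(q^3 - 2*q^2 - 4*q + 8) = (q - 2)^2*(q^2 - 4) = (q - 2)^3*(q + 2)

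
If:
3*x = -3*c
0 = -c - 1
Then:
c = -1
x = 1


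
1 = 1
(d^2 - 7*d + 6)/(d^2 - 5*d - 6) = (d - 1)/(d + 1)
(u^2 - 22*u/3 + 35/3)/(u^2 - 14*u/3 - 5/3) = (3*u - 7)/(3*u + 1)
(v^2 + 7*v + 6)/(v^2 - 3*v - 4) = (v + 6)/(v - 4)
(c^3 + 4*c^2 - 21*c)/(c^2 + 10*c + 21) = c*(c - 3)/(c + 3)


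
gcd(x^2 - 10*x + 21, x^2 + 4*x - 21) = x - 3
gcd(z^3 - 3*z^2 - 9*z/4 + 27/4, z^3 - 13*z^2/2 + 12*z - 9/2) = z - 3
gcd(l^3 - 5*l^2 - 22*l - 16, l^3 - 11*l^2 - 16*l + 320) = l - 8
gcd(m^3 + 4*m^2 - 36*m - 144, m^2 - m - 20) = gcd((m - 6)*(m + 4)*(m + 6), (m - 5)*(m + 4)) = m + 4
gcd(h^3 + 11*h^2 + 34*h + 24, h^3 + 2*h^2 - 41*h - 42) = h + 1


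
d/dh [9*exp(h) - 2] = 9*exp(h)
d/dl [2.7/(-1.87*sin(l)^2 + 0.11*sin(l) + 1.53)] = (10.098*sin(l) - 0.297)*cos(l)/(-1.87*sin(l)^2 + 0.11*sin(l) + 1.53)^2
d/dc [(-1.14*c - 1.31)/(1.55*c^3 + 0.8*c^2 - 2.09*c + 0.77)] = (3.534*c^3 + 7.0035*c^2 + 2.096*c - 3.6157)/(2.4025*c^6 + 2.48*c^5 - 5.839*c^4 - 0.957*c^3 + 5.6001*c^2 - 3.2186*c + 0.5929)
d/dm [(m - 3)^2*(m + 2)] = (m - 3)*(3*m + 1)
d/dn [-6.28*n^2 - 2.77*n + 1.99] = -12.56*n - 2.77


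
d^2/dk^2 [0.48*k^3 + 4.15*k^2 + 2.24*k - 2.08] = 2.88*k + 8.3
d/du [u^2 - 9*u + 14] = 2*u - 9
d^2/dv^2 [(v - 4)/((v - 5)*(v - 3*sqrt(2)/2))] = 4*(4*(v - 5)^2*(v - 4) - 2*(v - 5)^2*(2*v - 3*sqrt(2)) + 2*(v - 5)*(v - 4)*(2*v - 3*sqrt(2)) - (v - 5)*(2*v - 3*sqrt(2))^2 + (v - 4)*(2*v - 3*sqrt(2))^2)/((v - 5)^3*(2*v - 3*sqrt(2))^3)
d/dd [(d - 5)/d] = 5/d^2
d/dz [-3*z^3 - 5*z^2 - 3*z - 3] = -9*z^2 - 10*z - 3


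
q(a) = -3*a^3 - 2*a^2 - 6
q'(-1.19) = -7.98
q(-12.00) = 4890.00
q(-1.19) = -3.78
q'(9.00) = -765.00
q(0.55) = -7.10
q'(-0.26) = 0.43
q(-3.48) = 96.21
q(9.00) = -2355.00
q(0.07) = -6.01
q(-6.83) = 856.54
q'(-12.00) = -1248.00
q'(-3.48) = -95.07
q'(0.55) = -4.92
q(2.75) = -83.52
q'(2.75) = -79.06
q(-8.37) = 1613.01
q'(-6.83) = -392.52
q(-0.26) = -6.08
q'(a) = -9*a^2 - 4*a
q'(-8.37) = -597.03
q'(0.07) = -0.32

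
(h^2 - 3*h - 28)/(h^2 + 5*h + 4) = (h - 7)/(h + 1)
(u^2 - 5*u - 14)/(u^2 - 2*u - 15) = (-u^2 + 5*u + 14)/(-u^2 + 2*u + 15)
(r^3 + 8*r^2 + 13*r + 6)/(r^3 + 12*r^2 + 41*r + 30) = (r + 1)/(r + 5)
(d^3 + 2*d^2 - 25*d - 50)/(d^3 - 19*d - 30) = (d + 5)/(d + 3)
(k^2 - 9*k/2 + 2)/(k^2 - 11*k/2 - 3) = (-2*k^2 + 9*k - 4)/(-2*k^2 + 11*k + 6)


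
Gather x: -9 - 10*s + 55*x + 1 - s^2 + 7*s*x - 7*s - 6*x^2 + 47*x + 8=-s^2 - 17*s - 6*x^2 + x*(7*s + 102)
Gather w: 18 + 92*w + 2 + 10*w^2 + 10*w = 10*w^2 + 102*w + 20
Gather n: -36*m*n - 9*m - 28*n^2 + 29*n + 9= -9*m - 28*n^2 + n*(29 - 36*m) + 9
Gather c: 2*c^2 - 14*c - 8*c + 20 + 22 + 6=2*c^2 - 22*c + 48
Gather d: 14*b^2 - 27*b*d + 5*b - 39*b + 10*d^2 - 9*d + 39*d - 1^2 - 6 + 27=14*b^2 - 34*b + 10*d^2 + d*(30 - 27*b) + 20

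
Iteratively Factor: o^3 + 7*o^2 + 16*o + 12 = (o + 3)*(o^2 + 4*o + 4) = (o + 2)*(o + 3)*(o + 2)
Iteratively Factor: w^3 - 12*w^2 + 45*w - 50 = (w - 2)*(w^2 - 10*w + 25) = (w - 5)*(w - 2)*(w - 5)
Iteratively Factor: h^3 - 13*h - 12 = (h - 4)*(h^2 + 4*h + 3) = (h - 4)*(h + 3)*(h + 1)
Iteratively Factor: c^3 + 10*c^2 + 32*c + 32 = (c + 4)*(c^2 + 6*c + 8) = (c + 4)^2*(c + 2)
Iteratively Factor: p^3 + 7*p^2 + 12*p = (p)*(p^2 + 7*p + 12) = p*(p + 4)*(p + 3)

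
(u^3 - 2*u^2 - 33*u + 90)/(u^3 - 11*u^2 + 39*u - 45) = (u + 6)/(u - 3)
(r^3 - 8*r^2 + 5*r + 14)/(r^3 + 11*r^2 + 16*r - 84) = (r^2 - 6*r - 7)/(r^2 + 13*r + 42)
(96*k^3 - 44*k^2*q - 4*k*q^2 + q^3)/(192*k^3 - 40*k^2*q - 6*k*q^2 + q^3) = (-2*k + q)/(-4*k + q)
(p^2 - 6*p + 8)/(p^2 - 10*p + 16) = (p - 4)/(p - 8)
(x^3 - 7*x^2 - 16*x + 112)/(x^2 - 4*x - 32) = (x^2 - 11*x + 28)/(x - 8)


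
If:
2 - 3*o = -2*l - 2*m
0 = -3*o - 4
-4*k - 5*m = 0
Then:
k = -5*m/4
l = -m - 3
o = -4/3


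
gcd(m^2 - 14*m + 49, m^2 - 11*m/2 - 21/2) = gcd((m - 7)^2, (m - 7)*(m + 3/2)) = m - 7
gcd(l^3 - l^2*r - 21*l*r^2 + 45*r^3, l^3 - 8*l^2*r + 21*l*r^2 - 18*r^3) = l^2 - 6*l*r + 9*r^2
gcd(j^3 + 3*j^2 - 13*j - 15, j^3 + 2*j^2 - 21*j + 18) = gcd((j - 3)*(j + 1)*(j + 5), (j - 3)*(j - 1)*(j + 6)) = j - 3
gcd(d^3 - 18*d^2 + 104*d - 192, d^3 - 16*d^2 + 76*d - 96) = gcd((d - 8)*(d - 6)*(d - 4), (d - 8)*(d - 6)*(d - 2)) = d^2 - 14*d + 48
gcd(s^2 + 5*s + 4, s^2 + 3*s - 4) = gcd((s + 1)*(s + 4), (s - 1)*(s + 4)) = s + 4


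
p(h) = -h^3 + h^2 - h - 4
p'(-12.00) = -457.00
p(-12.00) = 1880.00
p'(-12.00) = -457.00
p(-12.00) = 1880.00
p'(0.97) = -1.88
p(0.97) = -4.94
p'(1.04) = -2.16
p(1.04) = -5.08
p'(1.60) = -5.48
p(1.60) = -7.14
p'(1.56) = -5.18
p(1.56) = -6.92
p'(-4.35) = -66.47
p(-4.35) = 101.59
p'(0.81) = -1.35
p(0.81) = -4.69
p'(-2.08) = -18.14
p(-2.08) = 11.41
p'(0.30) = -0.67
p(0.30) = -4.24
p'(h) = -3*h^2 + 2*h - 1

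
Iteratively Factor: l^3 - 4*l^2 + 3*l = (l - 1)*(l^2 - 3*l) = l*(l - 1)*(l - 3)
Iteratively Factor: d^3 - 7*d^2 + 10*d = (d - 5)*(d^2 - 2*d) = d*(d - 5)*(d - 2)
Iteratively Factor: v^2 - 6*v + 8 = (v - 4)*(v - 2)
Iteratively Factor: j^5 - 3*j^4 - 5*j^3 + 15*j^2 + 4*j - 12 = (j + 1)*(j^4 - 4*j^3 - j^2 + 16*j - 12) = (j + 1)*(j + 2)*(j^3 - 6*j^2 + 11*j - 6) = (j - 3)*(j + 1)*(j + 2)*(j^2 - 3*j + 2) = (j - 3)*(j - 1)*(j + 1)*(j + 2)*(j - 2)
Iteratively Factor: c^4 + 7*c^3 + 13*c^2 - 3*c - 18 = (c + 3)*(c^3 + 4*c^2 + c - 6) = (c + 3)^2*(c^2 + c - 2) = (c - 1)*(c + 3)^2*(c + 2)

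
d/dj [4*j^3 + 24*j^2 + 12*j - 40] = 12*j^2 + 48*j + 12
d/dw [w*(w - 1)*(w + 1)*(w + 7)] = 4*w^3 + 21*w^2 - 2*w - 7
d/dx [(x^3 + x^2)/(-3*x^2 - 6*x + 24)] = x*(-x^3 - 4*x^2 + 22*x + 16)/(3*(x^4 + 4*x^3 - 12*x^2 - 32*x + 64))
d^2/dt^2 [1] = 0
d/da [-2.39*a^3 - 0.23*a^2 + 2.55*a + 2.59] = -7.17*a^2 - 0.46*a + 2.55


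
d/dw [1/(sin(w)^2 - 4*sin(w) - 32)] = 2*(2 - sin(w))*cos(w)/((sin(w) - 8)^2*(sin(w) + 4)^2)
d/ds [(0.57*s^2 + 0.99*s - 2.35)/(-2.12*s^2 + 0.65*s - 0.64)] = (2.4693*s^2 - 10.6936*s + 0.8939)/(4.4944*s^4 - 2.756*s^3 + 3.1361*s^2 - 0.832*s + 0.4096)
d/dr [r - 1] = 1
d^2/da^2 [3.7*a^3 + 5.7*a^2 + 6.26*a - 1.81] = 22.2*a + 11.4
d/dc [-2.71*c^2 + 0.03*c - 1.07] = 0.03 - 5.42*c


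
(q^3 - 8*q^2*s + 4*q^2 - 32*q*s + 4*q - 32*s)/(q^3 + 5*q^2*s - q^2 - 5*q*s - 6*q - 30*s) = (q^2 - 8*q*s + 2*q - 16*s)/(q^2 + 5*q*s - 3*q - 15*s)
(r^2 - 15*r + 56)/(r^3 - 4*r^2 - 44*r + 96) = (r - 7)/(r^2 + 4*r - 12)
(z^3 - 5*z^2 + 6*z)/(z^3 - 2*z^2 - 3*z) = (z - 2)/(z + 1)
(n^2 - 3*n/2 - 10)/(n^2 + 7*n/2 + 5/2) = (n - 4)/(n + 1)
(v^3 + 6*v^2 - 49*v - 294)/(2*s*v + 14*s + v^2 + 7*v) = (v^2 - v - 42)/(2*s + v)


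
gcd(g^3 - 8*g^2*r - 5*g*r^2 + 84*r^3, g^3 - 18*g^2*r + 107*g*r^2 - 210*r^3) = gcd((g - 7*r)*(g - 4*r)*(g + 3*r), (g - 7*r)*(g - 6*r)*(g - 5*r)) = -g + 7*r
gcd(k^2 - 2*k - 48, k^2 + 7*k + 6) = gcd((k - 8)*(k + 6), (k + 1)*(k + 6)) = k + 6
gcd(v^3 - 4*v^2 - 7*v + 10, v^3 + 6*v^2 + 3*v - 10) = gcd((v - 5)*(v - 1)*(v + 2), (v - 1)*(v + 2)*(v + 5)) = v^2 + v - 2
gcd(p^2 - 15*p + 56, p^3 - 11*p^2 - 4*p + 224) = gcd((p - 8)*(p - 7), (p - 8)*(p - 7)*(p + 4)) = p^2 - 15*p + 56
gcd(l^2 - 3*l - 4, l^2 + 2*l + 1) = l + 1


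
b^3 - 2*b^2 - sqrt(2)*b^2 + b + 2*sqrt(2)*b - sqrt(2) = (b - 1)^2*(b - sqrt(2))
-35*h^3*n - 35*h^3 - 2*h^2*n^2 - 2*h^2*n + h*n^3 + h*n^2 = (-7*h + n)*(5*h + n)*(h*n + h)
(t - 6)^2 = t^2 - 12*t + 36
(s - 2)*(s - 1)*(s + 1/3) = s^3 - 8*s^2/3 + s + 2/3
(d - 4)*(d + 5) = d^2 + d - 20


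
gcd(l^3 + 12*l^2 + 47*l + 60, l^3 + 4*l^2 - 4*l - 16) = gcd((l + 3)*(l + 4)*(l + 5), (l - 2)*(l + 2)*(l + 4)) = l + 4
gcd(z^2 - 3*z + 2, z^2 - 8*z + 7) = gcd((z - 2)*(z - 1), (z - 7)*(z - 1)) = z - 1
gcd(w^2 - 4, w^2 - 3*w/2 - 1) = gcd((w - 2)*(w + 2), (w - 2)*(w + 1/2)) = w - 2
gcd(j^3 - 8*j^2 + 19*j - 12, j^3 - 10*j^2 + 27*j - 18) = j^2 - 4*j + 3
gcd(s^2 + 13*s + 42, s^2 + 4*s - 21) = s + 7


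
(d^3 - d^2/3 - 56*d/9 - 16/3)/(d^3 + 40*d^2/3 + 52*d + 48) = (d^2 - 5*d/3 - 4)/(d^2 + 12*d + 36)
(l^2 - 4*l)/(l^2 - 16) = l/(l + 4)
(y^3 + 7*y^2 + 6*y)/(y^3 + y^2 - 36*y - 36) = y/(y - 6)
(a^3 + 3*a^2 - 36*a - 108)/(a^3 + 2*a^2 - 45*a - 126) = (a - 6)/(a - 7)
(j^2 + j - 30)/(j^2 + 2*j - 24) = (j - 5)/(j - 4)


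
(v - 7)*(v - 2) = v^2 - 9*v + 14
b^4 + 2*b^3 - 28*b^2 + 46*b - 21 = (b - 3)*(b - 1)^2*(b + 7)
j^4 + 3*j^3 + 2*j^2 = j^2*(j + 1)*(j + 2)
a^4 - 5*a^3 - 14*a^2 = a^2*(a - 7)*(a + 2)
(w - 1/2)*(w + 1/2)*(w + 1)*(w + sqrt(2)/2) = w^4 + sqrt(2)*w^3/2 + w^3 - w^2/4 + sqrt(2)*w^2/2 - w/4 - sqrt(2)*w/8 - sqrt(2)/8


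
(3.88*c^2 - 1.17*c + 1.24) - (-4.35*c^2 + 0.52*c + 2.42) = 8.23*c^2 - 1.69*c - 1.18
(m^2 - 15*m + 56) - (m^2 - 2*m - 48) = 104 - 13*m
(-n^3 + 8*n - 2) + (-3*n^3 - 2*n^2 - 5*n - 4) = -4*n^3 - 2*n^2 + 3*n - 6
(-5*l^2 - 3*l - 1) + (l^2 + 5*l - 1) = -4*l^2 + 2*l - 2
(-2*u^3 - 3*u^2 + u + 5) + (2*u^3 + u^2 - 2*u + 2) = -2*u^2 - u + 7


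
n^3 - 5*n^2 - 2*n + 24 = (n - 4)*(n - 3)*(n + 2)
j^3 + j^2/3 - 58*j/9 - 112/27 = (j - 8/3)*(j + 2/3)*(j + 7/3)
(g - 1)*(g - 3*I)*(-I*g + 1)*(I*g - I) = g^4 - 2*g^3 - 2*I*g^3 + 4*g^2 + 4*I*g^2 - 6*g - 2*I*g + 3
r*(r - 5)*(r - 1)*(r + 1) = r^4 - 5*r^3 - r^2 + 5*r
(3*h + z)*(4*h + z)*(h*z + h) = 12*h^3*z + 12*h^3 + 7*h^2*z^2 + 7*h^2*z + h*z^3 + h*z^2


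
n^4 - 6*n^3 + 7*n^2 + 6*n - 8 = (n - 4)*(n - 2)*(n - 1)*(n + 1)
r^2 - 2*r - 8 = (r - 4)*(r + 2)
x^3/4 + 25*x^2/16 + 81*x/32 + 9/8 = (x/4 + 1)*(x + 3/4)*(x + 3/2)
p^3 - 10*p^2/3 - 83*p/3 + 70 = (p - 6)*(p - 7/3)*(p + 5)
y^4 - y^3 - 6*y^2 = y^2*(y - 3)*(y + 2)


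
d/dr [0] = 0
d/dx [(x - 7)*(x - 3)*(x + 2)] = 3*x^2 - 16*x + 1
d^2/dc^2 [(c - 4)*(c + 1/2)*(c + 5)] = 6*c + 3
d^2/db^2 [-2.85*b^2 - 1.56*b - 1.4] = -5.70000000000000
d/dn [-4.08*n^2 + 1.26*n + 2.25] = 1.26 - 8.16*n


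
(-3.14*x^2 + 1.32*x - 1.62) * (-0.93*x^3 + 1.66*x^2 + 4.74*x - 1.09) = 2.9202*x^5 - 6.44*x^4 - 11.1858*x^3 + 6.9902*x^2 - 9.1176*x + 1.7658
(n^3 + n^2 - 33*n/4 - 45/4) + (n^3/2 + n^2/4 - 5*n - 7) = 3*n^3/2 + 5*n^2/4 - 53*n/4 - 73/4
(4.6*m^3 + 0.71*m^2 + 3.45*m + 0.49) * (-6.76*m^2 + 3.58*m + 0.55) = -31.096*m^5 + 11.6684*m^4 - 18.2502*m^3 + 9.4291*m^2 + 3.6517*m + 0.2695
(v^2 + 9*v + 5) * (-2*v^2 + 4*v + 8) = -2*v^4 - 14*v^3 + 34*v^2 + 92*v + 40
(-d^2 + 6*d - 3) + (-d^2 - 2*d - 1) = -2*d^2 + 4*d - 4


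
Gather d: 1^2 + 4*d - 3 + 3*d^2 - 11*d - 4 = 3*d^2 - 7*d - 6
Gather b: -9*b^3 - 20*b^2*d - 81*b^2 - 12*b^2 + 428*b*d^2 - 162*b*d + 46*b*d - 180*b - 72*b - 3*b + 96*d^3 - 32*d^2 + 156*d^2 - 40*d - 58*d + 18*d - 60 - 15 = -9*b^3 + b^2*(-20*d - 93) + b*(428*d^2 - 116*d - 255) + 96*d^3 + 124*d^2 - 80*d - 75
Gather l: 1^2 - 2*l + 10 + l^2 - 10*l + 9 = l^2 - 12*l + 20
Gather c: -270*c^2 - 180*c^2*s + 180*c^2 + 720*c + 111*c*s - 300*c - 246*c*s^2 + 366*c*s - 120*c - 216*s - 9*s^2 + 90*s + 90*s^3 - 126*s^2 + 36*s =c^2*(-180*s - 90) + c*(-246*s^2 + 477*s + 300) + 90*s^3 - 135*s^2 - 90*s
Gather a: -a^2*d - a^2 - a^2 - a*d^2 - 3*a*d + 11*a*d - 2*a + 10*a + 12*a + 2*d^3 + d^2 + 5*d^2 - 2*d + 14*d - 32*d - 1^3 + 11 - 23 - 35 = a^2*(-d - 2) + a*(-d^2 + 8*d + 20) + 2*d^3 + 6*d^2 - 20*d - 48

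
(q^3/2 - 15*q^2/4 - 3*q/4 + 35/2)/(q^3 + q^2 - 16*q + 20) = (2*q^3 - 15*q^2 - 3*q + 70)/(4*(q^3 + q^2 - 16*q + 20))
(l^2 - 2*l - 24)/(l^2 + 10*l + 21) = (l^2 - 2*l - 24)/(l^2 + 10*l + 21)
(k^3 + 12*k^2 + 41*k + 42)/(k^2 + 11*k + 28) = (k^2 + 5*k + 6)/(k + 4)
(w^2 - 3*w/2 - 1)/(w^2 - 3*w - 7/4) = 2*(w - 2)/(2*w - 7)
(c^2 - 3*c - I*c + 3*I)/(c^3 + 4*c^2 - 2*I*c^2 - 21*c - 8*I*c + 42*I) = (c - I)/(c^2 + c*(7 - 2*I) - 14*I)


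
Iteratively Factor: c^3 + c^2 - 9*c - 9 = (c + 3)*(c^2 - 2*c - 3) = (c - 3)*(c + 3)*(c + 1)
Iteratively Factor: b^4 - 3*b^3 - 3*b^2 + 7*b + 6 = (b + 1)*(b^3 - 4*b^2 + b + 6) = (b - 3)*(b + 1)*(b^2 - b - 2) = (b - 3)*(b - 2)*(b + 1)*(b + 1)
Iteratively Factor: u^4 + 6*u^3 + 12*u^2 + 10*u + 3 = (u + 1)*(u^3 + 5*u^2 + 7*u + 3) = (u + 1)^2*(u^2 + 4*u + 3) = (u + 1)^2*(u + 3)*(u + 1)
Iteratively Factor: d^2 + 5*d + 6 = (d + 3)*(d + 2)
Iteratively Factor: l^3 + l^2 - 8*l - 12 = (l + 2)*(l^2 - l - 6) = (l + 2)^2*(l - 3)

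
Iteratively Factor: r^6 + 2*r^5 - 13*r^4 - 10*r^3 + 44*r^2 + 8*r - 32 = (r + 2)*(r^5 - 13*r^3 + 16*r^2 + 12*r - 16) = (r - 2)*(r + 2)*(r^4 + 2*r^3 - 9*r^2 - 2*r + 8) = (r - 2)*(r + 2)*(r + 4)*(r^3 - 2*r^2 - r + 2) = (r - 2)*(r - 1)*(r + 2)*(r + 4)*(r^2 - r - 2) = (r - 2)*(r - 1)*(r + 1)*(r + 2)*(r + 4)*(r - 2)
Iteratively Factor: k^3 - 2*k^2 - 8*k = (k - 4)*(k^2 + 2*k) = (k - 4)*(k + 2)*(k)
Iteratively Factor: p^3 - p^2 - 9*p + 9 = (p + 3)*(p^2 - 4*p + 3) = (p - 3)*(p + 3)*(p - 1)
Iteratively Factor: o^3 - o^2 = (o - 1)*(o^2) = o*(o - 1)*(o)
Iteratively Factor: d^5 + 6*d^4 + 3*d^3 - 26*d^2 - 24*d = (d)*(d^4 + 6*d^3 + 3*d^2 - 26*d - 24) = d*(d + 1)*(d^3 + 5*d^2 - 2*d - 24) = d*(d + 1)*(d + 4)*(d^2 + d - 6) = d*(d + 1)*(d + 3)*(d + 4)*(d - 2)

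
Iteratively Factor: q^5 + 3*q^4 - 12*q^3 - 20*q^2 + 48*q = (q)*(q^4 + 3*q^3 - 12*q^2 - 20*q + 48) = q*(q + 4)*(q^3 - q^2 - 8*q + 12) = q*(q + 3)*(q + 4)*(q^2 - 4*q + 4) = q*(q - 2)*(q + 3)*(q + 4)*(q - 2)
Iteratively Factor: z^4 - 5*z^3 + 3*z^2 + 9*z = (z - 3)*(z^3 - 2*z^2 - 3*z) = (z - 3)^2*(z^2 + z) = z*(z - 3)^2*(z + 1)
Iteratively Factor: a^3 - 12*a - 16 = (a + 2)*(a^2 - 2*a - 8) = (a + 2)^2*(a - 4)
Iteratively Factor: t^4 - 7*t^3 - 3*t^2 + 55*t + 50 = (t - 5)*(t^3 - 2*t^2 - 13*t - 10) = (t - 5)*(t + 1)*(t^2 - 3*t - 10) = (t - 5)^2*(t + 1)*(t + 2)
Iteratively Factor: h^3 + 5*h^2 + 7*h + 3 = (h + 1)*(h^2 + 4*h + 3) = (h + 1)^2*(h + 3)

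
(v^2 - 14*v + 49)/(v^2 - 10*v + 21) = (v - 7)/(v - 3)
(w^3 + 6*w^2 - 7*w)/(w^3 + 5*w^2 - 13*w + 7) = w/(w - 1)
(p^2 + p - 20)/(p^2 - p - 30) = (p - 4)/(p - 6)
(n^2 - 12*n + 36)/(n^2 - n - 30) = (n - 6)/(n + 5)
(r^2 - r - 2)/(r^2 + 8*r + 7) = (r - 2)/(r + 7)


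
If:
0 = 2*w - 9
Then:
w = 9/2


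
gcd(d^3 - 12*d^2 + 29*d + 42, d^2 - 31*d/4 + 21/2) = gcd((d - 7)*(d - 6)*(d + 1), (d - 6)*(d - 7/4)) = d - 6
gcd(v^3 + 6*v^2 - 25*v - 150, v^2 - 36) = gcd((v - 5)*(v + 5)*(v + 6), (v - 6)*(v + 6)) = v + 6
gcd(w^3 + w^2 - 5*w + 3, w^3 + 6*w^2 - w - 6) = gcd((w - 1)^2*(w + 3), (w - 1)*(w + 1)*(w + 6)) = w - 1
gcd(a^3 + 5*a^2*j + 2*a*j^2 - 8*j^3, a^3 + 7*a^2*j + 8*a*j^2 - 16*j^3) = a^2 + 3*a*j - 4*j^2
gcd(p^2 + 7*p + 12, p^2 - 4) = 1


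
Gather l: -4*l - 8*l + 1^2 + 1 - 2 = -12*l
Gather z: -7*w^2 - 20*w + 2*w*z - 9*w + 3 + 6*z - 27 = -7*w^2 - 29*w + z*(2*w + 6) - 24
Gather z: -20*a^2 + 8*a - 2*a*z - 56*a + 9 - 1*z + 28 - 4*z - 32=-20*a^2 - 48*a + z*(-2*a - 5) + 5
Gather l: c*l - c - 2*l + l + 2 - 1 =-c + l*(c - 1) + 1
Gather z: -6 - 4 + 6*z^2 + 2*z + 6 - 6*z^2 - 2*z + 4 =0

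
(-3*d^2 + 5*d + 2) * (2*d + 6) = -6*d^3 - 8*d^2 + 34*d + 12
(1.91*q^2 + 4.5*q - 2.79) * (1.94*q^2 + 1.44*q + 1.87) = 3.7054*q^4 + 11.4804*q^3 + 4.6391*q^2 + 4.3974*q - 5.2173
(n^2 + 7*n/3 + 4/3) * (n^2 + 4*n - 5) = n^4 + 19*n^3/3 + 17*n^2/3 - 19*n/3 - 20/3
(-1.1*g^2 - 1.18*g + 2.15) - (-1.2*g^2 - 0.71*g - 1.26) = 0.0999999999999999*g^2 - 0.47*g + 3.41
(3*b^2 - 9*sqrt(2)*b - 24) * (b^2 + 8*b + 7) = 3*b^4 - 9*sqrt(2)*b^3 + 24*b^3 - 72*sqrt(2)*b^2 - 3*b^2 - 192*b - 63*sqrt(2)*b - 168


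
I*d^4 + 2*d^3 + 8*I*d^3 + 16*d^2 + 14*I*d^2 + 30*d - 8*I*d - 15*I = (d + 3)*(d + 5)*(d - I)*(I*d + 1)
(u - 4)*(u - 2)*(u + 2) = u^3 - 4*u^2 - 4*u + 16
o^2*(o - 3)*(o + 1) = o^4 - 2*o^3 - 3*o^2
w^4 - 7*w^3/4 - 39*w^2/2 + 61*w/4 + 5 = (w - 5)*(w - 1)*(w + 1/4)*(w + 4)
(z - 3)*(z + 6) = z^2 + 3*z - 18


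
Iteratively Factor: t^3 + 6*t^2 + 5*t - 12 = (t + 3)*(t^2 + 3*t - 4) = (t + 3)*(t + 4)*(t - 1)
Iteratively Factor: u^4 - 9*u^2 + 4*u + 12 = (u + 3)*(u^3 - 3*u^2 + 4) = (u - 2)*(u + 3)*(u^2 - u - 2) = (u - 2)*(u + 1)*(u + 3)*(u - 2)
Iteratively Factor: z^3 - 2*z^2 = (z)*(z^2 - 2*z) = z*(z - 2)*(z)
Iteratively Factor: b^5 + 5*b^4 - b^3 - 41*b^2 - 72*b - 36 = (b + 2)*(b^4 + 3*b^3 - 7*b^2 - 27*b - 18) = (b + 1)*(b + 2)*(b^3 + 2*b^2 - 9*b - 18) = (b + 1)*(b + 2)*(b + 3)*(b^2 - b - 6) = (b + 1)*(b + 2)^2*(b + 3)*(b - 3)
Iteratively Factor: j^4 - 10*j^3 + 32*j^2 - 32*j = (j - 2)*(j^3 - 8*j^2 + 16*j) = (j - 4)*(j - 2)*(j^2 - 4*j) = (j - 4)^2*(j - 2)*(j)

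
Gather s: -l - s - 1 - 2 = -l - s - 3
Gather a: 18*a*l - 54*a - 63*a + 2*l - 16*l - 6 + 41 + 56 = a*(18*l - 117) - 14*l + 91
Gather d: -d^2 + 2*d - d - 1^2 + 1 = -d^2 + d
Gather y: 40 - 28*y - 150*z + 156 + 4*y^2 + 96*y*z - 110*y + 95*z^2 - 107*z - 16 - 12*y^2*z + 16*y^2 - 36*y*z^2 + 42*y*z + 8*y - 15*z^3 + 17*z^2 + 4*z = y^2*(20 - 12*z) + y*(-36*z^2 + 138*z - 130) - 15*z^3 + 112*z^2 - 253*z + 180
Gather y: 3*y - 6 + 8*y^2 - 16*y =8*y^2 - 13*y - 6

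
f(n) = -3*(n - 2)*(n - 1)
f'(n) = 9 - 6*n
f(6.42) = -71.87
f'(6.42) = -29.52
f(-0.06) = -6.55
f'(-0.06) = 9.36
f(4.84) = -32.72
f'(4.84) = -20.04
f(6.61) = -77.59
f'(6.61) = -30.66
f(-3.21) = -65.80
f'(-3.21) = 28.26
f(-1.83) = -32.52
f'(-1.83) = 19.98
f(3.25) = -8.44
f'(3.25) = -10.50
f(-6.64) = -198.03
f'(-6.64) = 48.84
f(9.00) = -168.00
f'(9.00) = -45.00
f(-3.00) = -60.00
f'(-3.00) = 27.00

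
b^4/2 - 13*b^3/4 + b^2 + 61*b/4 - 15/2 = (b/2 + 1)*(b - 5)*(b - 3)*(b - 1/2)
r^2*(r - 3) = r^3 - 3*r^2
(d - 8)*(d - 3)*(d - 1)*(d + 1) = d^4 - 11*d^3 + 23*d^2 + 11*d - 24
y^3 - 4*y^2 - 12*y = y*(y - 6)*(y + 2)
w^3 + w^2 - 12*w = w*(w - 3)*(w + 4)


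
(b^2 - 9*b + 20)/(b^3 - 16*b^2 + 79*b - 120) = (b - 4)/(b^2 - 11*b + 24)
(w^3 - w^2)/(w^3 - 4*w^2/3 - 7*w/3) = 3*w*(1 - w)/(-3*w^2 + 4*w + 7)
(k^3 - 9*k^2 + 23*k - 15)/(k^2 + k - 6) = (k^3 - 9*k^2 + 23*k - 15)/(k^2 + k - 6)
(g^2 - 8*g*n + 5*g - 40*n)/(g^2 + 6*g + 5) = (g - 8*n)/(g + 1)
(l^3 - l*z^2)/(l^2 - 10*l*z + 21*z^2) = l*(l^2 - z^2)/(l^2 - 10*l*z + 21*z^2)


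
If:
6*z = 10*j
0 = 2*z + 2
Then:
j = -3/5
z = -1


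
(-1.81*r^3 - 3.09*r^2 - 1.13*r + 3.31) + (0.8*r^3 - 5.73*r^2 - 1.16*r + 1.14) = -1.01*r^3 - 8.82*r^2 - 2.29*r + 4.45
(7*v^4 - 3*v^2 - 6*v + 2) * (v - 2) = 7*v^5 - 14*v^4 - 3*v^3 + 14*v - 4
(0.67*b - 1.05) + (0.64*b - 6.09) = 1.31*b - 7.14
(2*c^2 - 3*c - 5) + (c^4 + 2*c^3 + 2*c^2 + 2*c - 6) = c^4 + 2*c^3 + 4*c^2 - c - 11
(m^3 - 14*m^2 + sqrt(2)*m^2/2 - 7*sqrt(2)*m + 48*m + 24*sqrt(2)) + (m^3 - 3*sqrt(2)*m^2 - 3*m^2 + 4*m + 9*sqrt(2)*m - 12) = 2*m^3 - 17*m^2 - 5*sqrt(2)*m^2/2 + 2*sqrt(2)*m + 52*m - 12 + 24*sqrt(2)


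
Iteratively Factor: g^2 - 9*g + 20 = (g - 5)*(g - 4)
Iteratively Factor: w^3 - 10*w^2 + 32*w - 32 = (w - 4)*(w^2 - 6*w + 8) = (w - 4)^2*(w - 2)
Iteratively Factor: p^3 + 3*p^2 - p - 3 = (p - 1)*(p^2 + 4*p + 3) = (p - 1)*(p + 1)*(p + 3)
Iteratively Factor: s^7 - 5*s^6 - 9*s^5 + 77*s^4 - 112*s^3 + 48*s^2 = (s - 3)*(s^6 - 2*s^5 - 15*s^4 + 32*s^3 - 16*s^2) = (s - 3)*(s - 1)*(s^5 - s^4 - 16*s^3 + 16*s^2) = s*(s - 3)*(s - 1)*(s^4 - s^3 - 16*s^2 + 16*s) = s*(s - 3)*(s - 1)^2*(s^3 - 16*s) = s*(s - 4)*(s - 3)*(s - 1)^2*(s^2 + 4*s) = s^2*(s - 4)*(s - 3)*(s - 1)^2*(s + 4)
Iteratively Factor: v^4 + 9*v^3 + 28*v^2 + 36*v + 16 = (v + 1)*(v^3 + 8*v^2 + 20*v + 16) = (v + 1)*(v + 4)*(v^2 + 4*v + 4) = (v + 1)*(v + 2)*(v + 4)*(v + 2)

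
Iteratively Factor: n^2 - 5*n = (n - 5)*(n)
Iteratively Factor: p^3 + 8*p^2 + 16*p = (p)*(p^2 + 8*p + 16) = p*(p + 4)*(p + 4)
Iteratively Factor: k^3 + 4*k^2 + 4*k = (k + 2)*(k^2 + 2*k) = (k + 2)^2*(k)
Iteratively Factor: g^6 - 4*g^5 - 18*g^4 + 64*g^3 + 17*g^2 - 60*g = (g - 5)*(g^5 + g^4 - 13*g^3 - g^2 + 12*g) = (g - 5)*(g - 3)*(g^4 + 4*g^3 - g^2 - 4*g) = (g - 5)*(g - 3)*(g - 1)*(g^3 + 5*g^2 + 4*g) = (g - 5)*(g - 3)*(g - 1)*(g + 1)*(g^2 + 4*g) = g*(g - 5)*(g - 3)*(g - 1)*(g + 1)*(g + 4)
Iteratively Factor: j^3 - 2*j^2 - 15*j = (j + 3)*(j^2 - 5*j) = j*(j + 3)*(j - 5)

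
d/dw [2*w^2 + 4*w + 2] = 4*w + 4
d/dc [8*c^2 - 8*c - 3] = 16*c - 8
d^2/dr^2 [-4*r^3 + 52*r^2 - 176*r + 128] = 104 - 24*r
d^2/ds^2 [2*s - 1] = 0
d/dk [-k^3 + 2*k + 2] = 2 - 3*k^2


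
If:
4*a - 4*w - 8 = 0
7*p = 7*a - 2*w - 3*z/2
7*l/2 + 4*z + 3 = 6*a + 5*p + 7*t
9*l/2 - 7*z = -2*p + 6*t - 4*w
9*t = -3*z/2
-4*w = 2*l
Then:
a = 3369/2705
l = 4082/2705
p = 6697/5410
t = -939/5410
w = -2041/2705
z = 2817/2705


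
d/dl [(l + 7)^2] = 2*l + 14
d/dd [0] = 0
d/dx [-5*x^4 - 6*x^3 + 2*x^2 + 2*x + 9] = -20*x^3 - 18*x^2 + 4*x + 2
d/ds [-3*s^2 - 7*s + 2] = -6*s - 7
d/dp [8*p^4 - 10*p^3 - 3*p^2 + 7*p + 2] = 32*p^3 - 30*p^2 - 6*p + 7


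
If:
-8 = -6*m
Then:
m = 4/3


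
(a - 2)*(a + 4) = a^2 + 2*a - 8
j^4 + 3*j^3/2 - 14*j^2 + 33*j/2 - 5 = (j - 2)*(j - 1)*(j - 1/2)*(j + 5)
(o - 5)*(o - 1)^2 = o^3 - 7*o^2 + 11*o - 5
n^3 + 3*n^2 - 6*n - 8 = (n - 2)*(n + 1)*(n + 4)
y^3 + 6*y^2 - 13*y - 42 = (y - 3)*(y + 2)*(y + 7)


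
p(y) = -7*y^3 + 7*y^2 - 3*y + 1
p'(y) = -21*y^2 + 14*y - 3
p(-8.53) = 4880.47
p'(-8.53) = -1650.40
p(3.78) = -288.39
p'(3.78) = -250.14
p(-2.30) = 130.10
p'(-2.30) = -146.29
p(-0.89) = 14.15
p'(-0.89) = -32.09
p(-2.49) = 159.94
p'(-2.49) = -168.06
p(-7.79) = 3758.26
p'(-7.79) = -1386.43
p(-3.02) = 266.71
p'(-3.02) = -236.81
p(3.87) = -311.50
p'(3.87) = -263.33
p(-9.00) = 5698.00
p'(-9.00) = -1830.00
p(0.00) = 1.00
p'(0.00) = -3.00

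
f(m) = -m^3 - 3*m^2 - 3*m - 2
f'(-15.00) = -588.00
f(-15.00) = 2743.00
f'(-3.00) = -12.00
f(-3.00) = 7.00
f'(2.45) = -35.71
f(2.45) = -42.06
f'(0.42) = -6.05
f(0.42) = -3.86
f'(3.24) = -53.93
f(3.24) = -77.23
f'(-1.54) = -0.87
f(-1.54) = -0.84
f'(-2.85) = -10.27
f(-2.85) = 5.33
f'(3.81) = -69.41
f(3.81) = -112.28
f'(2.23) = -31.30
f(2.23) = -34.70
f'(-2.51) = -6.84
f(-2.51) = 2.44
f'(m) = -3*m^2 - 6*m - 3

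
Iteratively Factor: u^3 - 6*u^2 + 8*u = (u - 2)*(u^2 - 4*u) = (u - 4)*(u - 2)*(u)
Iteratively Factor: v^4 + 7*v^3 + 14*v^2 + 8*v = (v + 1)*(v^3 + 6*v^2 + 8*v) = v*(v + 1)*(v^2 + 6*v + 8) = v*(v + 1)*(v + 4)*(v + 2)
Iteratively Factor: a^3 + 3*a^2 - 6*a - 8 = (a - 2)*(a^2 + 5*a + 4) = (a - 2)*(a + 4)*(a + 1)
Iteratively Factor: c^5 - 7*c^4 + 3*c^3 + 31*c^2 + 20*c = (c - 5)*(c^4 - 2*c^3 - 7*c^2 - 4*c) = (c - 5)*(c + 1)*(c^3 - 3*c^2 - 4*c) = (c - 5)*(c - 4)*(c + 1)*(c^2 + c) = (c - 5)*(c - 4)*(c + 1)^2*(c)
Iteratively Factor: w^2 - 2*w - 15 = (w + 3)*(w - 5)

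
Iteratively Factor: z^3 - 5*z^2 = (z)*(z^2 - 5*z) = z*(z - 5)*(z)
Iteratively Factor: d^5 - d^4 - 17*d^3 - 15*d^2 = (d + 1)*(d^4 - 2*d^3 - 15*d^2) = (d + 1)*(d + 3)*(d^3 - 5*d^2) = (d - 5)*(d + 1)*(d + 3)*(d^2) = d*(d - 5)*(d + 1)*(d + 3)*(d)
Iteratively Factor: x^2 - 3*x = (x)*(x - 3)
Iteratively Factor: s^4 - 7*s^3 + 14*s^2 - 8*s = (s - 4)*(s^3 - 3*s^2 + 2*s) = (s - 4)*(s - 2)*(s^2 - s) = s*(s - 4)*(s - 2)*(s - 1)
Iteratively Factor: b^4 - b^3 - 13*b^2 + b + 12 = (b + 1)*(b^3 - 2*b^2 - 11*b + 12) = (b - 1)*(b + 1)*(b^2 - b - 12) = (b - 4)*(b - 1)*(b + 1)*(b + 3)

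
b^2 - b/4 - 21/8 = (b - 7/4)*(b + 3/2)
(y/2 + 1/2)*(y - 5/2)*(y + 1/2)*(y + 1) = y^4/2 - 17*y^2/8 - 9*y/4 - 5/8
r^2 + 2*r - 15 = (r - 3)*(r + 5)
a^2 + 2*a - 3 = (a - 1)*(a + 3)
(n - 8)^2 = n^2 - 16*n + 64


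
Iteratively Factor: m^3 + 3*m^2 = (m + 3)*(m^2) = m*(m + 3)*(m)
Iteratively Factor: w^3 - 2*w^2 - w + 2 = (w - 1)*(w^2 - w - 2) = (w - 2)*(w - 1)*(w + 1)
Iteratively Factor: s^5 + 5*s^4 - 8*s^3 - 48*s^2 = (s + 4)*(s^4 + s^3 - 12*s^2) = s*(s + 4)*(s^3 + s^2 - 12*s) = s*(s + 4)^2*(s^2 - 3*s) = s*(s - 3)*(s + 4)^2*(s)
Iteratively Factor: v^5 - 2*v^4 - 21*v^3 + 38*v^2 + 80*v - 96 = (v - 3)*(v^4 + v^3 - 18*v^2 - 16*v + 32) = (v - 3)*(v + 4)*(v^3 - 3*v^2 - 6*v + 8) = (v - 3)*(v + 2)*(v + 4)*(v^2 - 5*v + 4) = (v - 3)*(v - 1)*(v + 2)*(v + 4)*(v - 4)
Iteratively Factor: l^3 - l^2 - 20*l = (l - 5)*(l^2 + 4*l) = l*(l - 5)*(l + 4)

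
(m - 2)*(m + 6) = m^2 + 4*m - 12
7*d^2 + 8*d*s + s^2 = (d + s)*(7*d + s)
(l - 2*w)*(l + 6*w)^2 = l^3 + 10*l^2*w + 12*l*w^2 - 72*w^3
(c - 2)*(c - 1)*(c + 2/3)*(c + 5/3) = c^4 - 2*c^3/3 - 35*c^2/9 + 4*c/3 + 20/9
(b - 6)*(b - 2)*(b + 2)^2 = b^4 - 4*b^3 - 16*b^2 + 16*b + 48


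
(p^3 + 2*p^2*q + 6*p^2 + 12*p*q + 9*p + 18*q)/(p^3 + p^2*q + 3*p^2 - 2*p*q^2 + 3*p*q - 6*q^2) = (p + 3)/(p - q)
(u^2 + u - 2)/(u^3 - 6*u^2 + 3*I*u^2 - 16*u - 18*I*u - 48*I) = (u - 1)/(u^2 + u*(-8 + 3*I) - 24*I)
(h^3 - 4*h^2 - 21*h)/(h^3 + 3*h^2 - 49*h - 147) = h/(h + 7)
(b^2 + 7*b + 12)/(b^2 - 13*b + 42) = (b^2 + 7*b + 12)/(b^2 - 13*b + 42)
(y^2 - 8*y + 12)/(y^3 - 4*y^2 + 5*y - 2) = (y - 6)/(y^2 - 2*y + 1)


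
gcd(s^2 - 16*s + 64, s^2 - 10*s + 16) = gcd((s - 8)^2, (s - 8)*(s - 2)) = s - 8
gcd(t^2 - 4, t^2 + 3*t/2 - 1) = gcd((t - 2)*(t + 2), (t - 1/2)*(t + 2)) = t + 2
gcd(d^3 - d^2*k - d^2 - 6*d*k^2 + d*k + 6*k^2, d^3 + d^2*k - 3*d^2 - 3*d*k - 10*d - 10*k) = 1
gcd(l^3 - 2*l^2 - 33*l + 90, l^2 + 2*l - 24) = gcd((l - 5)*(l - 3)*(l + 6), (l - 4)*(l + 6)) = l + 6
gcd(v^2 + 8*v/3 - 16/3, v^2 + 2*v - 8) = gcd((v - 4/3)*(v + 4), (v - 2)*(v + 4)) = v + 4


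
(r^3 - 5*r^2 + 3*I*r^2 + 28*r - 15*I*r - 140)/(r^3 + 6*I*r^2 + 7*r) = (r^2 - r*(5 + 4*I) + 20*I)/(r*(r - I))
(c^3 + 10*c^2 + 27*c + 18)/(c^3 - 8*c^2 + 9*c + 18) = (c^2 + 9*c + 18)/(c^2 - 9*c + 18)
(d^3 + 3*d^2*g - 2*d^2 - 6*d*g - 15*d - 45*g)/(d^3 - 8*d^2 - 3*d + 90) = (d + 3*g)/(d - 6)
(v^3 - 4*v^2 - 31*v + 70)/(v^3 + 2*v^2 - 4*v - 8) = (v^2 - 2*v - 35)/(v^2 + 4*v + 4)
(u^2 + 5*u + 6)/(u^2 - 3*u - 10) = (u + 3)/(u - 5)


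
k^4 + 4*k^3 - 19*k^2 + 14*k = k*(k - 2)*(k - 1)*(k + 7)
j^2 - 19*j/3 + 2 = (j - 6)*(j - 1/3)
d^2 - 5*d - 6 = (d - 6)*(d + 1)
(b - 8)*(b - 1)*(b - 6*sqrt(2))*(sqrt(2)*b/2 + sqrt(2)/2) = sqrt(2)*b^4/2 - 6*b^3 - 4*sqrt(2)*b^3 - sqrt(2)*b^2/2 + 48*b^2 + 4*sqrt(2)*b + 6*b - 48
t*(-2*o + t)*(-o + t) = 2*o^2*t - 3*o*t^2 + t^3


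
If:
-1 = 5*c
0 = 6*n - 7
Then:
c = -1/5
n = 7/6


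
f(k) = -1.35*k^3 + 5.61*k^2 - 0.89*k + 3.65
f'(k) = -4.05*k^2 + 11.22*k - 0.89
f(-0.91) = 10.12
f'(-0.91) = -14.45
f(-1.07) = 12.68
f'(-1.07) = -17.53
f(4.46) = -8.49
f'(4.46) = -31.41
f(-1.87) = 33.76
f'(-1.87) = -36.03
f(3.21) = 13.95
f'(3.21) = -6.61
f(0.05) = 3.62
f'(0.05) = -0.34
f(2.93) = 15.25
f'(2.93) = -2.78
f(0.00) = 3.65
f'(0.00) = -0.89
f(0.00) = 3.65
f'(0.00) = -0.89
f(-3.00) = 93.26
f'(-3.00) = -71.00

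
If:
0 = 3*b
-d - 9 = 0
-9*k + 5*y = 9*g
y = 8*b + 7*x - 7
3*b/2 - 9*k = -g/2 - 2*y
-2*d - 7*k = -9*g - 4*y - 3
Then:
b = 0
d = -9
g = -1134/883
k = -861/883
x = 370/883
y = -3591/883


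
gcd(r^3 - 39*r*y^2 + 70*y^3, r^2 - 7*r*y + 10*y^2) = r^2 - 7*r*y + 10*y^2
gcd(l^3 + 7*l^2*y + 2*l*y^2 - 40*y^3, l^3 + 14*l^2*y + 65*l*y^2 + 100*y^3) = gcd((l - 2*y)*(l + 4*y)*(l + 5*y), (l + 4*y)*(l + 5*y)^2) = l^2 + 9*l*y + 20*y^2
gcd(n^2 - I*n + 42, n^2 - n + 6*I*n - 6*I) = n + 6*I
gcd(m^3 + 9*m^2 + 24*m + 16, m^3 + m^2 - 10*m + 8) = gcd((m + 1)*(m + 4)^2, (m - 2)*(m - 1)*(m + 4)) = m + 4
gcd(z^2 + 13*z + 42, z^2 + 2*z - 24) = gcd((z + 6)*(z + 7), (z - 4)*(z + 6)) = z + 6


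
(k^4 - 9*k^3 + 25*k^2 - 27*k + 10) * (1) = k^4 - 9*k^3 + 25*k^2 - 27*k + 10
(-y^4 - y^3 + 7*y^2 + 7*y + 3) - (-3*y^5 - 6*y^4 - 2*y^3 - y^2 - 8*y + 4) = 3*y^5 + 5*y^4 + y^3 + 8*y^2 + 15*y - 1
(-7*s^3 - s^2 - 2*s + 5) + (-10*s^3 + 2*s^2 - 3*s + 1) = -17*s^3 + s^2 - 5*s + 6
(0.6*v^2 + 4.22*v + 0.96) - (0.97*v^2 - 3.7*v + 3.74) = -0.37*v^2 + 7.92*v - 2.78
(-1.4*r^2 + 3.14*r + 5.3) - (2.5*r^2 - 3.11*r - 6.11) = -3.9*r^2 + 6.25*r + 11.41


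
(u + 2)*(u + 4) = u^2 + 6*u + 8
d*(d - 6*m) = d^2 - 6*d*m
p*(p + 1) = p^2 + p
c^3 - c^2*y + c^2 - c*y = c*(c + 1)*(c - y)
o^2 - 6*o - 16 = (o - 8)*(o + 2)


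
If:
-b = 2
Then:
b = -2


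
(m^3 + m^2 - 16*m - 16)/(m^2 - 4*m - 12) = (-m^3 - m^2 + 16*m + 16)/(-m^2 + 4*m + 12)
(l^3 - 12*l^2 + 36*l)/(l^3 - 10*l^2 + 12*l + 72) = l/(l + 2)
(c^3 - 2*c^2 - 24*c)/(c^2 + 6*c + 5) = c*(c^2 - 2*c - 24)/(c^2 + 6*c + 5)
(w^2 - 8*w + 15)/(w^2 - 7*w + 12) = (w - 5)/(w - 4)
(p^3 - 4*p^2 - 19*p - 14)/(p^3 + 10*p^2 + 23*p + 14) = (p - 7)/(p + 7)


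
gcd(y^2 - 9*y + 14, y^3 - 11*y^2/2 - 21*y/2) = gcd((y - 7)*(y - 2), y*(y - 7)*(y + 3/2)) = y - 7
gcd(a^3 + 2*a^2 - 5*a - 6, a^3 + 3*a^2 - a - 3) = a^2 + 4*a + 3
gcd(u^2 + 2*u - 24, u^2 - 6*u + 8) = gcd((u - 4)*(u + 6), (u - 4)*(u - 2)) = u - 4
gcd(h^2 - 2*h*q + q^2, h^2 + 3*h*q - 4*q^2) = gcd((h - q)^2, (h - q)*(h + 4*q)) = -h + q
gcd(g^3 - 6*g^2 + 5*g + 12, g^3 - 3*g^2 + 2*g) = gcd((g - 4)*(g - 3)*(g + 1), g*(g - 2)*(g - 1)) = 1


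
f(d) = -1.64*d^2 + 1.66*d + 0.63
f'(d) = 1.66 - 3.28*d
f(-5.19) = -52.16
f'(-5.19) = 18.68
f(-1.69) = -6.86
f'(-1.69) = 7.20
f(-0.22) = 0.19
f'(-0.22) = 2.38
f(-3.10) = -20.28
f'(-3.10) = 11.83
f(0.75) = 0.95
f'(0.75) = -0.80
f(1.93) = -2.28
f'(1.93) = -4.67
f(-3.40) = -23.97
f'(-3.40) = 12.81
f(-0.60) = -0.96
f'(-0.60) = 3.63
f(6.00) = -48.45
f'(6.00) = -18.02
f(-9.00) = -147.15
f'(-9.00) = 31.18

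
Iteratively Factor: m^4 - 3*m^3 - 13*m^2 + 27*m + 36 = (m + 1)*(m^3 - 4*m^2 - 9*m + 36) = (m + 1)*(m + 3)*(m^2 - 7*m + 12) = (m - 4)*(m + 1)*(m + 3)*(m - 3)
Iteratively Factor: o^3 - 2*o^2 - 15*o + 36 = (o - 3)*(o^2 + o - 12) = (o - 3)*(o + 4)*(o - 3)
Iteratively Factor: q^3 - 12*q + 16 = (q - 2)*(q^2 + 2*q - 8) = (q - 2)^2*(q + 4)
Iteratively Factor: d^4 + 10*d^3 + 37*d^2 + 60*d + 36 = (d + 3)*(d^3 + 7*d^2 + 16*d + 12) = (d + 3)^2*(d^2 + 4*d + 4) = (d + 2)*(d + 3)^2*(d + 2)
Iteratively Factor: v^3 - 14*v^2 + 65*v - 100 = (v - 5)*(v^2 - 9*v + 20) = (v - 5)^2*(v - 4)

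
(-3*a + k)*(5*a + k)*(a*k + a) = -15*a^3*k - 15*a^3 + 2*a^2*k^2 + 2*a^2*k + a*k^3 + a*k^2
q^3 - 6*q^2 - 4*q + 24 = (q - 6)*(q - 2)*(q + 2)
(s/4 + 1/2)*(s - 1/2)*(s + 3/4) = s^3/4 + 9*s^2/16 + s/32 - 3/16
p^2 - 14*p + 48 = (p - 8)*(p - 6)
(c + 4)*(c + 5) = c^2 + 9*c + 20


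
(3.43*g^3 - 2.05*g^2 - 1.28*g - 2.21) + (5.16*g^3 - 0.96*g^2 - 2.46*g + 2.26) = 8.59*g^3 - 3.01*g^2 - 3.74*g + 0.0499999999999998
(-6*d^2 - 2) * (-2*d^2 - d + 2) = 12*d^4 + 6*d^3 - 8*d^2 + 2*d - 4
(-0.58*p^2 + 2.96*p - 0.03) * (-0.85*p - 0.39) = 0.493*p^3 - 2.2898*p^2 - 1.1289*p + 0.0117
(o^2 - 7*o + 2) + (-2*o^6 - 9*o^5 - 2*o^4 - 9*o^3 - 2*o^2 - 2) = -2*o^6 - 9*o^5 - 2*o^4 - 9*o^3 - o^2 - 7*o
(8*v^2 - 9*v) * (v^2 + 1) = 8*v^4 - 9*v^3 + 8*v^2 - 9*v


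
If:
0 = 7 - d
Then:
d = 7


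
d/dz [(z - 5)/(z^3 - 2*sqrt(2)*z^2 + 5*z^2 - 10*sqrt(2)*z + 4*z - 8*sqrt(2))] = (z^3 - 2*sqrt(2)*z^2 + 5*z^2 - 10*sqrt(2)*z + 4*z - (z - 5)*(3*z^2 - 4*sqrt(2)*z + 10*z - 10*sqrt(2) + 4) - 8*sqrt(2))/(z^3 - 2*sqrt(2)*z^2 + 5*z^2 - 10*sqrt(2)*z + 4*z - 8*sqrt(2))^2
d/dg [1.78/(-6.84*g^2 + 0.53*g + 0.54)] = (24.3504*g - 0.9434)/(-6.84*g^2 + 0.53*g + 0.54)^2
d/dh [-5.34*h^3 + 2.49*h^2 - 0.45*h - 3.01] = -16.02*h^2 + 4.98*h - 0.45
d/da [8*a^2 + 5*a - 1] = 16*a + 5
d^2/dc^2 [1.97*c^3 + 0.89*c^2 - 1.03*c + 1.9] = 11.82*c + 1.78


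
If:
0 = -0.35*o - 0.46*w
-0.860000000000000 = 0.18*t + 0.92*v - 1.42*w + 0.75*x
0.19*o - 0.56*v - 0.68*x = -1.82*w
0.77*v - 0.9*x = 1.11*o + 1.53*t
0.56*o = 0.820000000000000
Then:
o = 1.46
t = -0.77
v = -1.24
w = -1.11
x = -1.55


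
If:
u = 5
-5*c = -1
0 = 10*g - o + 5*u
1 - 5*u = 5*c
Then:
No Solution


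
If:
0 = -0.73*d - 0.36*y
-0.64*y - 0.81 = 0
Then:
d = 0.62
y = -1.27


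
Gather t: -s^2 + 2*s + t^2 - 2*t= -s^2 + 2*s + t^2 - 2*t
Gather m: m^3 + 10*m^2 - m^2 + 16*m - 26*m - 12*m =m^3 + 9*m^2 - 22*m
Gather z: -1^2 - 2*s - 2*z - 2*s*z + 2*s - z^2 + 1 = -z^2 + z*(-2*s - 2)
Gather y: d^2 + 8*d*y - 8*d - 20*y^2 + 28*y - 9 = d^2 - 8*d - 20*y^2 + y*(8*d + 28) - 9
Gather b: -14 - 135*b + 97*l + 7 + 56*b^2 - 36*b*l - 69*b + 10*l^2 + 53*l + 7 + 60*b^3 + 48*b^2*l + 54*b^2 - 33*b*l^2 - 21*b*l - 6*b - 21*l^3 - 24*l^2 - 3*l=60*b^3 + b^2*(48*l + 110) + b*(-33*l^2 - 57*l - 210) - 21*l^3 - 14*l^2 + 147*l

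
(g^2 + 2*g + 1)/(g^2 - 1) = (g + 1)/(g - 1)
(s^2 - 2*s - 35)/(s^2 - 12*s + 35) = (s + 5)/(s - 5)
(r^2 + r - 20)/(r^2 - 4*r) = (r + 5)/r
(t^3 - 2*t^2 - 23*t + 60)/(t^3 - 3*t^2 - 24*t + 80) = (t - 3)/(t - 4)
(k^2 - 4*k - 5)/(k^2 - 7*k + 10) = (k + 1)/(k - 2)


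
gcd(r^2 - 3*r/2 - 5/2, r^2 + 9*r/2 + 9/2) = 1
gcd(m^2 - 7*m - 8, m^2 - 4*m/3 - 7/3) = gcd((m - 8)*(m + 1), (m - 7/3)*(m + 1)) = m + 1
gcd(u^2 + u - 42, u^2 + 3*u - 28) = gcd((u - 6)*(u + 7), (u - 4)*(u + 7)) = u + 7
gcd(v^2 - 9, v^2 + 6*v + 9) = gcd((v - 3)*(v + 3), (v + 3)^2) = v + 3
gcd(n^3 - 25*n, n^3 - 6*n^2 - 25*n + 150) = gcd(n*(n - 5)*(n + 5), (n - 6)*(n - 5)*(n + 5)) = n^2 - 25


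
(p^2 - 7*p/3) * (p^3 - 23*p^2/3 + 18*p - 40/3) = p^5 - 10*p^4 + 323*p^3/9 - 166*p^2/3 + 280*p/9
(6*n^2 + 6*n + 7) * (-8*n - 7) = -48*n^3 - 90*n^2 - 98*n - 49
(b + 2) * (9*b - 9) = 9*b^2 + 9*b - 18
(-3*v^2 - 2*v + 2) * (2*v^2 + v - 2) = -6*v^4 - 7*v^3 + 8*v^2 + 6*v - 4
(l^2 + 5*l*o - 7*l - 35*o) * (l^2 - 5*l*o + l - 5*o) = l^4 - 6*l^3 - 25*l^2*o^2 - 7*l^2 + 150*l*o^2 + 175*o^2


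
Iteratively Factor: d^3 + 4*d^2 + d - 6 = (d + 2)*(d^2 + 2*d - 3) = (d - 1)*(d + 2)*(d + 3)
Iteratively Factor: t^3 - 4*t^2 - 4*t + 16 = (t - 2)*(t^2 - 2*t - 8) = (t - 4)*(t - 2)*(t + 2)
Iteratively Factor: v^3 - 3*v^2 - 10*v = (v)*(v^2 - 3*v - 10) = v*(v - 5)*(v + 2)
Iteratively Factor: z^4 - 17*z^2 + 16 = (z - 1)*(z^3 + z^2 - 16*z - 16) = (z - 4)*(z - 1)*(z^2 + 5*z + 4) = (z - 4)*(z - 1)*(z + 4)*(z + 1)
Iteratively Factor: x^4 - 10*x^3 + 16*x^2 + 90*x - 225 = (x - 3)*(x^3 - 7*x^2 - 5*x + 75) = (x - 5)*(x - 3)*(x^2 - 2*x - 15) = (x - 5)^2*(x - 3)*(x + 3)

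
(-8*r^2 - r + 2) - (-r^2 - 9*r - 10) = -7*r^2 + 8*r + 12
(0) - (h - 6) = 6 - h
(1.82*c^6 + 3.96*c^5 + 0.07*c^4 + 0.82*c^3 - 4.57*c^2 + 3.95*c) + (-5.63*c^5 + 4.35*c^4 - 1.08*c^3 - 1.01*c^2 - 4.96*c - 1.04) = 1.82*c^6 - 1.67*c^5 + 4.42*c^4 - 0.26*c^3 - 5.58*c^2 - 1.01*c - 1.04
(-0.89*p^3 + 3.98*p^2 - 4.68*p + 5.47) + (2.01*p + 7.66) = -0.89*p^3 + 3.98*p^2 - 2.67*p + 13.13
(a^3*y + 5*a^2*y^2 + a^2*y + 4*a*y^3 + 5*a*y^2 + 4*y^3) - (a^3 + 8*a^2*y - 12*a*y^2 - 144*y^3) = a^3*y - a^3 + 5*a^2*y^2 - 7*a^2*y + 4*a*y^3 + 17*a*y^2 + 148*y^3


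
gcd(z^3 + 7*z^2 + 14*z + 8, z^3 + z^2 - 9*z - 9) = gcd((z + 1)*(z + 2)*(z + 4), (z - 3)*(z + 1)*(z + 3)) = z + 1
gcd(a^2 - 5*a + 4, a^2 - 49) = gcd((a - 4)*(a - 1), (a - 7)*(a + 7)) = 1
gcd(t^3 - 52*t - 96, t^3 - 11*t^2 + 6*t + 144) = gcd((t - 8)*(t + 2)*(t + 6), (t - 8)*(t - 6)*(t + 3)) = t - 8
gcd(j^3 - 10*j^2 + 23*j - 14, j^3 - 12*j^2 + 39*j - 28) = j^2 - 8*j + 7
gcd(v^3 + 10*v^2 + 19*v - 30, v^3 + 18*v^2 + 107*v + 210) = v^2 + 11*v + 30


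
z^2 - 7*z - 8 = (z - 8)*(z + 1)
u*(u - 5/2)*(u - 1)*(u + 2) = u^4 - 3*u^3/2 - 9*u^2/2 + 5*u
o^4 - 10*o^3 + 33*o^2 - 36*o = o*(o - 4)*(o - 3)^2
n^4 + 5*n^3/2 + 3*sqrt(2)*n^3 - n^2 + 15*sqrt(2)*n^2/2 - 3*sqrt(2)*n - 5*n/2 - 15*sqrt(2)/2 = (n - 1)*(n + 1)*(n + 5/2)*(n + 3*sqrt(2))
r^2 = r^2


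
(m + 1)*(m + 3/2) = m^2 + 5*m/2 + 3/2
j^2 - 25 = (j - 5)*(j + 5)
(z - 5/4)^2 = z^2 - 5*z/2 + 25/16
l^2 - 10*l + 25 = (l - 5)^2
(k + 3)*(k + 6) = k^2 + 9*k + 18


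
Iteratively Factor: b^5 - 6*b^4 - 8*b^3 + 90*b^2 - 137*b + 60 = (b - 5)*(b^4 - b^3 - 13*b^2 + 25*b - 12) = (b - 5)*(b - 1)*(b^3 - 13*b + 12) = (b - 5)*(b - 1)*(b + 4)*(b^2 - 4*b + 3) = (b - 5)*(b - 1)^2*(b + 4)*(b - 3)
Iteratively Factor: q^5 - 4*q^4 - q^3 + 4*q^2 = (q)*(q^4 - 4*q^3 - q^2 + 4*q) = q*(q + 1)*(q^3 - 5*q^2 + 4*q) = q^2*(q + 1)*(q^2 - 5*q + 4) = q^2*(q - 4)*(q + 1)*(q - 1)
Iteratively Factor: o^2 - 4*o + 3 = (o - 3)*(o - 1)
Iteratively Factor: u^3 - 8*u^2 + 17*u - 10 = (u - 5)*(u^2 - 3*u + 2) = (u - 5)*(u - 2)*(u - 1)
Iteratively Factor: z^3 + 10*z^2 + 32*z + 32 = (z + 2)*(z^2 + 8*z + 16) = (z + 2)*(z + 4)*(z + 4)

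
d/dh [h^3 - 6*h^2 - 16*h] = 3*h^2 - 12*h - 16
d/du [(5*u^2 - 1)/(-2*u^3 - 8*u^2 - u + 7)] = (10*u^4 - 11*u^2 + 54*u - 1)/(4*u^6 + 32*u^5 + 68*u^4 - 12*u^3 - 111*u^2 - 14*u + 49)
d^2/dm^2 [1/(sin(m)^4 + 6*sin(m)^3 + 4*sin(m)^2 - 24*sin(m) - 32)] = 2*(-8*sin(m)^6 - 37*sin(m)^5 + 4*sin(m)^4 + 78*sin(m)^3 - 220*sin(m)^2 - 8*sin(m) + 176)/((sin(m) + 2)^4*(sin(m)^2 + 2*sin(m) - 8)^3)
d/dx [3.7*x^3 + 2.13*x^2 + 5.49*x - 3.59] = 11.1*x^2 + 4.26*x + 5.49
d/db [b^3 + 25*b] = 3*b^2 + 25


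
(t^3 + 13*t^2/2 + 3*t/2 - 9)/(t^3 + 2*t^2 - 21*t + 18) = (t + 3/2)/(t - 3)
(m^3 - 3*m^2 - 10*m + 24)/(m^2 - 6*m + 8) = m + 3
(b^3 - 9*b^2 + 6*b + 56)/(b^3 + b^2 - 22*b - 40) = (b^2 - 11*b + 28)/(b^2 - b - 20)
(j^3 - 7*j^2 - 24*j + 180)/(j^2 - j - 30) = j - 6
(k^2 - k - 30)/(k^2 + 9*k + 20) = (k - 6)/(k + 4)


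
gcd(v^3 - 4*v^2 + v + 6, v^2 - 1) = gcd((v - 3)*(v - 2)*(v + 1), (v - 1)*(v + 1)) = v + 1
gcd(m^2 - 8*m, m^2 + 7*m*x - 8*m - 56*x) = m - 8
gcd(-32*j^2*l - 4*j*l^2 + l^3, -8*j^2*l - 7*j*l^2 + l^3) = 8*j*l - l^2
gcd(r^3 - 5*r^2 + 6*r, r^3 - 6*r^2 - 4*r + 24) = r - 2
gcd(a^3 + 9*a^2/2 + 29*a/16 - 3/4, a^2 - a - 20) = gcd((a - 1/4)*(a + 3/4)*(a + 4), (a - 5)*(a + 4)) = a + 4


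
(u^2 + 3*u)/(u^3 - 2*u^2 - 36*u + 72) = u*(u + 3)/(u^3 - 2*u^2 - 36*u + 72)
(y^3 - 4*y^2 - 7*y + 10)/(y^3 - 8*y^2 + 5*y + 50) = (y - 1)/(y - 5)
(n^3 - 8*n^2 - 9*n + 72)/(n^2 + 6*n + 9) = (n^2 - 11*n + 24)/(n + 3)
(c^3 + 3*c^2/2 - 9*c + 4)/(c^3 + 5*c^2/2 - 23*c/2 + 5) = (c + 4)/(c + 5)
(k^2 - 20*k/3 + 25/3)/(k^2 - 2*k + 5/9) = 3*(k - 5)/(3*k - 1)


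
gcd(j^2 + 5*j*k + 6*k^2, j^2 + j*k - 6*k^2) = j + 3*k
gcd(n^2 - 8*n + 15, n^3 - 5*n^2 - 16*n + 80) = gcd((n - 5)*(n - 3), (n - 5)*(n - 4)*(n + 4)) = n - 5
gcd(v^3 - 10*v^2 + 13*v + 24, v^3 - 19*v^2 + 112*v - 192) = v^2 - 11*v + 24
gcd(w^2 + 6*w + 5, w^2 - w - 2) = w + 1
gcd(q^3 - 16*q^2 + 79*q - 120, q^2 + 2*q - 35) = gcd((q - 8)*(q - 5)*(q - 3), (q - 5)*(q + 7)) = q - 5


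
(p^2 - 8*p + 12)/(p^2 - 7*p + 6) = (p - 2)/(p - 1)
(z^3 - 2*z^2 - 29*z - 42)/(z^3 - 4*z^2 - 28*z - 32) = (z^2 - 4*z - 21)/(z^2 - 6*z - 16)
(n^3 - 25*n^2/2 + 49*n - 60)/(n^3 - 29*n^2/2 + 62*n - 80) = (n - 6)/(n - 8)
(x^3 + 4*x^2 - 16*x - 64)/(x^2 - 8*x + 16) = (x^2 + 8*x + 16)/(x - 4)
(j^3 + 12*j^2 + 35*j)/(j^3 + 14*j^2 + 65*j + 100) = j*(j + 7)/(j^2 + 9*j + 20)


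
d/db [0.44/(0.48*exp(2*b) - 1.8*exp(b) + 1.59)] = (0.792 - 0.4224*exp(b))*exp(b)/(0.48*exp(2*b) - 1.8*exp(b) + 1.59)^2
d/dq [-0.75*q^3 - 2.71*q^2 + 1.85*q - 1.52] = -2.25*q^2 - 5.42*q + 1.85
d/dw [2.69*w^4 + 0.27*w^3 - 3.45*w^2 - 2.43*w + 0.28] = 10.76*w^3 + 0.81*w^2 - 6.9*w - 2.43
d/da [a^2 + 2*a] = 2*a + 2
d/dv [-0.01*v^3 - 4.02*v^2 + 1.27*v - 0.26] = -0.03*v^2 - 8.04*v + 1.27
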